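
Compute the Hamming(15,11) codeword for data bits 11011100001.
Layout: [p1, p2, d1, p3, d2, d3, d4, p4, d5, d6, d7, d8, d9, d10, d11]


Parity bits: p1=1, p2=0, p3=1, p4=1

101110111100001


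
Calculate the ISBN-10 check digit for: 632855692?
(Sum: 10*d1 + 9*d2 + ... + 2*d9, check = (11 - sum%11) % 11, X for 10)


Weighted sum: 269
269 mod 11 = 5

Check digit: 6


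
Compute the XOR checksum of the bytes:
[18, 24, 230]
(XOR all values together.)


XOR chain: 18 ^ 24 ^ 230 = 236

236


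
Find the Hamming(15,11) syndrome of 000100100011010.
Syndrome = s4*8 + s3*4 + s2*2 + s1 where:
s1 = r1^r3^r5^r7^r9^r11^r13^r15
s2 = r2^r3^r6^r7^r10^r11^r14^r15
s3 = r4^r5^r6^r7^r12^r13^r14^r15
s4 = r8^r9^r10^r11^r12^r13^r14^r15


s1=0, s2=1, s3=0, s4=1

Syndrome = 10 (error at position 10)


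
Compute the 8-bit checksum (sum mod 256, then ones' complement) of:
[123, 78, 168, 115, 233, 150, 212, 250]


Sum = 1329 mod 256 = 49
Complement = 206

206


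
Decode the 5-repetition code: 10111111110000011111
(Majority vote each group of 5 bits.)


Groups: 10111, 11111, 00000, 11111
Majority votes: 1101

1101


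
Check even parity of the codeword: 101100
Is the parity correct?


Number of 1s: 3

No, parity error (3 ones)


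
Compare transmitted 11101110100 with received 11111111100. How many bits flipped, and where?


XOR: 00010001000

2 error(s) at position(s): 3, 7


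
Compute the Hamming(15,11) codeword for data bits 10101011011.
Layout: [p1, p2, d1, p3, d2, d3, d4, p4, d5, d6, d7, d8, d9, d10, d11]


Parity bits: p1=0, p2=1, p3=0, p4=1

011001011011011


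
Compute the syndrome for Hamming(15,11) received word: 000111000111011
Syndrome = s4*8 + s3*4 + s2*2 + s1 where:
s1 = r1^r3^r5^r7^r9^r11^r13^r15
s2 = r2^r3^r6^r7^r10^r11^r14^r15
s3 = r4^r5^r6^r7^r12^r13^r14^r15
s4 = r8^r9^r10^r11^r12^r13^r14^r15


s1=1, s2=1, s3=0, s4=1

Syndrome = 11 (error at position 11)


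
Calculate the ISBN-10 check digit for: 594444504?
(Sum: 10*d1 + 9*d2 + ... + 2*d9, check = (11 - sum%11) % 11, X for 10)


Weighted sum: 263
263 mod 11 = 10

Check digit: 1


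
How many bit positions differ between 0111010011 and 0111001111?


XOR: 0000011100
Count of 1s: 3

3


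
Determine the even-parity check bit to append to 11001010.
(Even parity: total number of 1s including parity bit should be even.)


Number of 1s in data: 4
Parity bit: 0

0


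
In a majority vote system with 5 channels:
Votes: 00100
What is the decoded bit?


Ones: 1 out of 5
Threshold: 3

0 (1/5 voted 1)


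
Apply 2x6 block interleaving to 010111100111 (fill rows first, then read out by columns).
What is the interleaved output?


Matrix:
  010111
  100111
Read columns: 011000111111

011000111111


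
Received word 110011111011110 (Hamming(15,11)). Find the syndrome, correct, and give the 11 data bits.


Syndrome = 2: error at position 2

Data: 01111011110 (corrected bit 2)


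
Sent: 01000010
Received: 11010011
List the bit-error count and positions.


XOR: 10010001

3 error(s) at position(s): 0, 3, 7


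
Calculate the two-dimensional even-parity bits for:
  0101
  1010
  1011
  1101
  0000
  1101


Row parities: 001101
Column parities: 0100

Row P: 001101, Col P: 0100, Corner: 1


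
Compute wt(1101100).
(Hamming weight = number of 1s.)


Counting 1s in 1101100

4


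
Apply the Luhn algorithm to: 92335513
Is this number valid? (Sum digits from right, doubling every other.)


Luhn sum = 31
31 mod 10 = 1

Invalid (Luhn sum mod 10 = 1)


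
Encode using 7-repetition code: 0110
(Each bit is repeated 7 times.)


Each bit -> 7 copies

0000000111111111111110000000


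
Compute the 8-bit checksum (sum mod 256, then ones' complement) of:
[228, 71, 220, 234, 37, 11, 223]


Sum = 1024 mod 256 = 0
Complement = 255

255


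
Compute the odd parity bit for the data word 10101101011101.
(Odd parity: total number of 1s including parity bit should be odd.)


Number of 1s in data: 9
Parity bit: 0

0


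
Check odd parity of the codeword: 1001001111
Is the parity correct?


Number of 1s: 6

No, parity error (6 ones)


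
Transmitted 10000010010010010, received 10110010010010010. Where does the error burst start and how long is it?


XOR: 00110000000000000

Burst at position 2, length 2


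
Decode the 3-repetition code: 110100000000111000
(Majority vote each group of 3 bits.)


Groups: 110, 100, 000, 000, 111, 000
Majority votes: 100010

100010


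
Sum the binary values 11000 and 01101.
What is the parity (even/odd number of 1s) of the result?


11000 = 24
01101 = 13
Sum = 37 = 100101
1s count = 3

odd parity (3 ones in 100101)


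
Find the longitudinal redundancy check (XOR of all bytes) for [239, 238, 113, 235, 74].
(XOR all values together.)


XOR chain: 239 ^ 238 ^ 113 ^ 235 ^ 74 = 209

209


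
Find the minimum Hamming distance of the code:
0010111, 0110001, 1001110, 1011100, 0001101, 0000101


Comparing all pairs, minimum distance: 1
Can detect 0 errors, correct 0 errors

1


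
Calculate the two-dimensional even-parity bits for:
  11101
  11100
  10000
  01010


Row parities: 0110
Column parities: 11011

Row P: 0110, Col P: 11011, Corner: 0


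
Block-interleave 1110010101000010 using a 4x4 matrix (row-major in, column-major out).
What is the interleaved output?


Matrix:
  1110
  0101
  0100
  0010
Read columns: 1000111010010100

1000111010010100


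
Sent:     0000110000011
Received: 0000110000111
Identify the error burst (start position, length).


XOR: 0000000000100

Burst at position 10, length 1


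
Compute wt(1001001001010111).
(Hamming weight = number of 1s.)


Counting 1s in 1001001001010111

8


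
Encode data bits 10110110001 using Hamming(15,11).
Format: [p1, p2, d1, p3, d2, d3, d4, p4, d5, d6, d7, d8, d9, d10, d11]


Parity bits: p1=0, p2=0, p3=1, p4=1

001101110110001


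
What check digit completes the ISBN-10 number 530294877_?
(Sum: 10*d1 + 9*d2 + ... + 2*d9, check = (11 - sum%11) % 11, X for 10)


Weighted sum: 232
232 mod 11 = 1

Check digit: X


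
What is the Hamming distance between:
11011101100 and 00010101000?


XOR: 11001000100
Count of 1s: 4

4


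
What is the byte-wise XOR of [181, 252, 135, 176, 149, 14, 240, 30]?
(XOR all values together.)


XOR chain: 181 ^ 252 ^ 135 ^ 176 ^ 149 ^ 14 ^ 240 ^ 30 = 11

11


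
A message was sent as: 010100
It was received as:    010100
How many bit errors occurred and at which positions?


XOR: 000000

0 errors (received matches sent)


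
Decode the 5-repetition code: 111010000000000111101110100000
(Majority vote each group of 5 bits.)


Groups: 11101, 00000, 00000, 11110, 11101, 00000
Majority votes: 100110

100110


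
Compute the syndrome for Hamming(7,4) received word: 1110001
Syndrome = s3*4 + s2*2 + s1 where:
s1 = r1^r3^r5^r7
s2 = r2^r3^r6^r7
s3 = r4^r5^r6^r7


s1=1, s2=1, s3=1

Syndrome = 7 (error at position 7)


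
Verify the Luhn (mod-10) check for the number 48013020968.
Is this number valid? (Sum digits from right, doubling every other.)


Luhn sum = 38
38 mod 10 = 8

Invalid (Luhn sum mod 10 = 8)


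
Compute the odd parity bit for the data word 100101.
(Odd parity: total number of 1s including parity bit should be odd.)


Number of 1s in data: 3
Parity bit: 0

0


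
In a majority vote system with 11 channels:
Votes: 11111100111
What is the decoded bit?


Ones: 9 out of 11
Threshold: 6

1 (9/11 voted 1)


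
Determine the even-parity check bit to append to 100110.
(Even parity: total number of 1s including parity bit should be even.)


Number of 1s in data: 3
Parity bit: 1

1


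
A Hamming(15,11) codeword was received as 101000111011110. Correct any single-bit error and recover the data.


Syndrome = 0: no error detected

Data: 10011011110 (no errors)


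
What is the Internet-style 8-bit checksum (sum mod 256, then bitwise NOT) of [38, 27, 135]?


Sum = 200 mod 256 = 200
Complement = 55

55


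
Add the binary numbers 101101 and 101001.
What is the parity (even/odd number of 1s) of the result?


101101 = 45
101001 = 41
Sum = 86 = 1010110
1s count = 4

even parity (4 ones in 1010110)


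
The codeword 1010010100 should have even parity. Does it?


Number of 1s: 4

Yes, parity is correct (4 ones)


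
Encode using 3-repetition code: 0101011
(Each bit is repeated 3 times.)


Each bit -> 3 copies

000111000111000111111


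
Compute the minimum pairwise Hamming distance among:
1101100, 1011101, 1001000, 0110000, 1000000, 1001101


Comparing all pairs, minimum distance: 1
Can detect 0 errors, correct 0 errors

1


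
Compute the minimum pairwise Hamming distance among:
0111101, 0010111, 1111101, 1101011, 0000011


Comparing all pairs, minimum distance: 1
Can detect 0 errors, correct 0 errors

1


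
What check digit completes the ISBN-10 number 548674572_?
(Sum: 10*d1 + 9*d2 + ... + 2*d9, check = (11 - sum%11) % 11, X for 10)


Weighted sum: 299
299 mod 11 = 2

Check digit: 9


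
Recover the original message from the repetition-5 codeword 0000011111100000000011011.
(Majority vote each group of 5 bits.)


Groups: 00000, 11111, 10000, 00000, 11011
Majority votes: 01001

01001


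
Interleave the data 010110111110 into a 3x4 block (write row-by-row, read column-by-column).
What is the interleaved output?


Matrix:
  0101
  1011
  1110
Read columns: 011101011110

011101011110


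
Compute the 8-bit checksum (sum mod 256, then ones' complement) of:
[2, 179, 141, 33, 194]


Sum = 549 mod 256 = 37
Complement = 218

218


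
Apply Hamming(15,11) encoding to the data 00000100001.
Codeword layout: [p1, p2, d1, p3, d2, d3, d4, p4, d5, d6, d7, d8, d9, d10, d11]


Parity bits: p1=1, p2=0, p3=1, p4=0

100100000100001


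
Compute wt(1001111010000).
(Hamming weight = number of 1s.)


Counting 1s in 1001111010000

6


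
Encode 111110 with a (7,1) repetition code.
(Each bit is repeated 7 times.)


Each bit -> 7 copies

111111111111111111111111111111111110000000


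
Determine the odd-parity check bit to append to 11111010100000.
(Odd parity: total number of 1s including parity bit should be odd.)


Number of 1s in data: 7
Parity bit: 0

0


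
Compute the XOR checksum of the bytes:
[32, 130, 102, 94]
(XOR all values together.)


XOR chain: 32 ^ 130 ^ 102 ^ 94 = 154

154


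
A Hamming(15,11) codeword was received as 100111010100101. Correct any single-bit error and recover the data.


Syndrome = 6: error at position 6

Data: 01000100101 (corrected bit 6)


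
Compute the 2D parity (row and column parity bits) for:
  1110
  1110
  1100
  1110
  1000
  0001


Row parities: 110111
Column parities: 1011

Row P: 110111, Col P: 1011, Corner: 1


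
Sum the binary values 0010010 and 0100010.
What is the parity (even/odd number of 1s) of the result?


0010010 = 18
0100010 = 34
Sum = 52 = 110100
1s count = 3

odd parity (3 ones in 110100)


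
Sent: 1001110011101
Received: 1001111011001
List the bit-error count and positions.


XOR: 0000001000100

2 error(s) at position(s): 6, 10


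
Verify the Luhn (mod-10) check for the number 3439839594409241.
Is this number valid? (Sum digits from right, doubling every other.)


Luhn sum = 90
90 mod 10 = 0

Valid (Luhn sum mod 10 = 0)


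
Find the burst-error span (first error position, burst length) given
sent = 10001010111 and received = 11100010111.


XOR: 01101000000

Burst at position 1, length 4


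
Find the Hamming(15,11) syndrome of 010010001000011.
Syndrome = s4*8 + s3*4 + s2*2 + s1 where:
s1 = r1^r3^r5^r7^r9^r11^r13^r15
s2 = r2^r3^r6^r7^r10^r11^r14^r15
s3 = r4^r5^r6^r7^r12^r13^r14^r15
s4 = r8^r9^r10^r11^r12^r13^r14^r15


s1=1, s2=1, s3=1, s4=1

Syndrome = 15 (error at position 15)


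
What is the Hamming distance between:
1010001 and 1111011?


XOR: 0101010
Count of 1s: 3

3


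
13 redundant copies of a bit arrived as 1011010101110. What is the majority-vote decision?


Ones: 8 out of 13
Threshold: 7

1 (8/13 voted 1)


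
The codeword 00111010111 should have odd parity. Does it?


Number of 1s: 7

Yes, parity is correct (7 ones)


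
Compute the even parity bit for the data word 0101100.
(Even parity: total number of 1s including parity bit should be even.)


Number of 1s in data: 3
Parity bit: 1

1


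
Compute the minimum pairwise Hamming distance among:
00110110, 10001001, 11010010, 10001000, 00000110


Comparing all pairs, minimum distance: 1
Can detect 0 errors, correct 0 errors

1


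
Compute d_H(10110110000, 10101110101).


XOR: 00011000101
Count of 1s: 4

4


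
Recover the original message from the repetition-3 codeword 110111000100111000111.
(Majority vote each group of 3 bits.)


Groups: 110, 111, 000, 100, 111, 000, 111
Majority votes: 1100101

1100101


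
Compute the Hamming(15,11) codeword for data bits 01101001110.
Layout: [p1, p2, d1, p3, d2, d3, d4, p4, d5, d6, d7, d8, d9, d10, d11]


Parity bits: p1=1, p2=0, p3=1, p4=0

100111001001110


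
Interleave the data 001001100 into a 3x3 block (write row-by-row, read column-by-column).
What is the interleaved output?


Matrix:
  001
  001
  100
Read columns: 001000110

001000110


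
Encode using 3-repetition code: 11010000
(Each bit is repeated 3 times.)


Each bit -> 3 copies

111111000111000000000000


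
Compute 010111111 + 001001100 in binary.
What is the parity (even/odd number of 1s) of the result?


010111111 = 191
001001100 = 76
Sum = 267 = 100001011
1s count = 4

even parity (4 ones in 100001011)


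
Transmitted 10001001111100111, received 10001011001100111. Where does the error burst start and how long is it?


XOR: 00000010110000000

Burst at position 6, length 4


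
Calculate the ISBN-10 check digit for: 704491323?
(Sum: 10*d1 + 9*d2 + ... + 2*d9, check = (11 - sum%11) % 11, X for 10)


Weighted sum: 213
213 mod 11 = 4

Check digit: 7


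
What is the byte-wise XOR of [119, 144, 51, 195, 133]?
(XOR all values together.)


XOR chain: 119 ^ 144 ^ 51 ^ 195 ^ 133 = 146

146


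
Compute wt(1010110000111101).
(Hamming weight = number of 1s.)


Counting 1s in 1010110000111101

9


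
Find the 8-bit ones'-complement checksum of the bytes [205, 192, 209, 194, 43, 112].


Sum = 955 mod 256 = 187
Complement = 68

68


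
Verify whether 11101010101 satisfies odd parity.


Number of 1s: 7

Yes, parity is correct (7 ones)


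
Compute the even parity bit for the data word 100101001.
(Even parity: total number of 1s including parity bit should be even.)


Number of 1s in data: 4
Parity bit: 0

0


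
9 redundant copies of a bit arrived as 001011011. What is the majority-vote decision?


Ones: 5 out of 9
Threshold: 5

1 (5/9 voted 1)


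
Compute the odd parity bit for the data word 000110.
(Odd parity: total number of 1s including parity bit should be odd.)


Number of 1s in data: 2
Parity bit: 1

1


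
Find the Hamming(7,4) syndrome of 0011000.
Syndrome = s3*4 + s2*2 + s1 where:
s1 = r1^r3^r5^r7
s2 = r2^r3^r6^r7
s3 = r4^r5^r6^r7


s1=1, s2=1, s3=1

Syndrome = 7 (error at position 7)


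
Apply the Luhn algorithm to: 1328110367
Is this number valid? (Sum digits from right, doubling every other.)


Luhn sum = 33
33 mod 10 = 3

Invalid (Luhn sum mod 10 = 3)


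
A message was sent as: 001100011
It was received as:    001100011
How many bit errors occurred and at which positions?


XOR: 000000000

0 errors (received matches sent)


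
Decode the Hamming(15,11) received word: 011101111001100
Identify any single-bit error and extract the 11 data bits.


Syndrome = 4: error at position 4

Data: 10111001100 (corrected bit 4)


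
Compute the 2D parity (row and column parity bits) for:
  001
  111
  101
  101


Row parities: 1100
Column parities: 110

Row P: 1100, Col P: 110, Corner: 0


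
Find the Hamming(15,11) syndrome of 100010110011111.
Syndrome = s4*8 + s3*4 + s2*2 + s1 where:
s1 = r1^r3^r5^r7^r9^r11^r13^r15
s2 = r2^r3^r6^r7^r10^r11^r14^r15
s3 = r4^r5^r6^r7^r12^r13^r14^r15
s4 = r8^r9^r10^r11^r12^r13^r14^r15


s1=0, s2=0, s3=0, s4=0

Syndrome = 0 (no error)


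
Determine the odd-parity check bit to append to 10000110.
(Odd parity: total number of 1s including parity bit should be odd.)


Number of 1s in data: 3
Parity bit: 0

0


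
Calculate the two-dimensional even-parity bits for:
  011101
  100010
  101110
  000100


Row parities: 0001
Column parities: 010101

Row P: 0001, Col P: 010101, Corner: 1


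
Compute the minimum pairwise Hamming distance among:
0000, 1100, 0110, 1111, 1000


Comparing all pairs, minimum distance: 1
Can detect 0 errors, correct 0 errors

1


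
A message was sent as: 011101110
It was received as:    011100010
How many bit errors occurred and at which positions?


XOR: 000001100

2 error(s) at position(s): 5, 6


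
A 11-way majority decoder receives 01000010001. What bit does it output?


Ones: 3 out of 11
Threshold: 6

0 (3/11 voted 1)


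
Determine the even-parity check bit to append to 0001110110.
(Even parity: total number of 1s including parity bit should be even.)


Number of 1s in data: 5
Parity bit: 1

1


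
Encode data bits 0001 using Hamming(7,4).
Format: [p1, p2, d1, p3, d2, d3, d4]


Parity bits: p1=1, p2=1, p3=1

1101001


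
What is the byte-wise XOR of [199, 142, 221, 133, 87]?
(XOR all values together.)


XOR chain: 199 ^ 142 ^ 221 ^ 133 ^ 87 = 70

70


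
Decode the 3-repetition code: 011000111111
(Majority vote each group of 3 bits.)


Groups: 011, 000, 111, 111
Majority votes: 1011

1011


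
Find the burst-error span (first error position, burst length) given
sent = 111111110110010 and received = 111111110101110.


XOR: 000000000011100

Burst at position 10, length 3


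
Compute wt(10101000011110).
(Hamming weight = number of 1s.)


Counting 1s in 10101000011110

7


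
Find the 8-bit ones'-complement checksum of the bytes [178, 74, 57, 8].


Sum = 317 mod 256 = 61
Complement = 194

194


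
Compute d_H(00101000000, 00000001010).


XOR: 00101001010
Count of 1s: 4

4


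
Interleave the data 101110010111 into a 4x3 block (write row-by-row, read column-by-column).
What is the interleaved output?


Matrix:
  101
  110
  010
  111
Read columns: 110101111001

110101111001


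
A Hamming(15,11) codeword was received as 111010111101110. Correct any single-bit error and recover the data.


Syndrome = 6: error at position 6

Data: 11111101110 (corrected bit 6)


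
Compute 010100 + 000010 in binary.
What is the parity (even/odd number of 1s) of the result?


010100 = 20
000010 = 2
Sum = 22 = 10110
1s count = 3

odd parity (3 ones in 10110)


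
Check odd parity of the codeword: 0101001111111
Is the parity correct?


Number of 1s: 9

Yes, parity is correct (9 ones)


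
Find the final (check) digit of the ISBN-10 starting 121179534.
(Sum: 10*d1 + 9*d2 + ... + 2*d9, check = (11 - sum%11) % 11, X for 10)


Weighted sum: 167
167 mod 11 = 2

Check digit: 9


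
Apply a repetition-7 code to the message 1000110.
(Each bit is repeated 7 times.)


Each bit -> 7 copies

1111111000000000000000000000111111111111110000000


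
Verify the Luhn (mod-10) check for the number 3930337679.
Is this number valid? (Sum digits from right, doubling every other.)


Luhn sum = 55
55 mod 10 = 5

Invalid (Luhn sum mod 10 = 5)


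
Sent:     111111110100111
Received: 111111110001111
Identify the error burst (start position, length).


XOR: 000000000101000

Burst at position 9, length 3


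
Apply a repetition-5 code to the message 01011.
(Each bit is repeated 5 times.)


Each bit -> 5 copies

0000011111000001111111111


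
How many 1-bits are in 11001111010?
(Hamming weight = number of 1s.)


Counting 1s in 11001111010

7


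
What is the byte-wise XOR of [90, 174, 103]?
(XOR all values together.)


XOR chain: 90 ^ 174 ^ 103 = 147

147


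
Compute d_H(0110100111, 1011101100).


XOR: 1101001011
Count of 1s: 6

6


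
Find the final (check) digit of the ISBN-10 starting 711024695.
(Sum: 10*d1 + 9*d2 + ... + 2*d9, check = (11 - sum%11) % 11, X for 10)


Weighted sum: 180
180 mod 11 = 4

Check digit: 7


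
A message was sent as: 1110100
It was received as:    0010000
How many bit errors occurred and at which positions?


XOR: 1100100

3 error(s) at position(s): 0, 1, 4


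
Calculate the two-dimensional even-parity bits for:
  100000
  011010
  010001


Row parities: 110
Column parities: 101011

Row P: 110, Col P: 101011, Corner: 0


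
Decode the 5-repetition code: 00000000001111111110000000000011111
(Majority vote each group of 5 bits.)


Groups: 00000, 00000, 11111, 11110, 00000, 00000, 11111
Majority votes: 0011001

0011001


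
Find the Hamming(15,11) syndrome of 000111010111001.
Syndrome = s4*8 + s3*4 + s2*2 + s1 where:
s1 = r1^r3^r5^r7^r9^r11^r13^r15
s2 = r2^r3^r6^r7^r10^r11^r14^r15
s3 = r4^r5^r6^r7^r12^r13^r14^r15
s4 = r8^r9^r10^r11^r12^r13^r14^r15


s1=1, s2=0, s3=1, s4=1

Syndrome = 13 (error at position 13)


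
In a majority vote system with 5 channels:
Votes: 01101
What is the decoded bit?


Ones: 3 out of 5
Threshold: 3

1 (3/5 voted 1)


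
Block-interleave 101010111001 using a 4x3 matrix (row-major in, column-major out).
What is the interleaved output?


Matrix:
  101
  010
  111
  001
Read columns: 101001101011

101001101011


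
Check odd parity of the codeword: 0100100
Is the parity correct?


Number of 1s: 2

No, parity error (2 ones)


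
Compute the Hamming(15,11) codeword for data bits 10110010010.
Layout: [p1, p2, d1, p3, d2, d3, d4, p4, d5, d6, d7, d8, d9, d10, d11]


Parity bits: p1=1, p2=1, p3=1, p4=0

111101100010010


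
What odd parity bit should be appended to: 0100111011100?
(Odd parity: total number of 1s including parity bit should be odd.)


Number of 1s in data: 7
Parity bit: 0

0


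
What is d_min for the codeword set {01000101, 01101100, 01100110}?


Comparing all pairs, minimum distance: 2
Can detect 1 errors, correct 0 errors

2


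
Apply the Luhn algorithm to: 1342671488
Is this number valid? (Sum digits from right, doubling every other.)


Luhn sum = 46
46 mod 10 = 6

Invalid (Luhn sum mod 10 = 6)


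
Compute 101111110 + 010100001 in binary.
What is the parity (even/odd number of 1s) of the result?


101111110 = 382
010100001 = 161
Sum = 543 = 1000011111
1s count = 6

even parity (6 ones in 1000011111)


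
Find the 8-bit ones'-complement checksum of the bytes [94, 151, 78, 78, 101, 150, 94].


Sum = 746 mod 256 = 234
Complement = 21

21


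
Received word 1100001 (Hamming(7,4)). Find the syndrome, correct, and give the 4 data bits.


Syndrome = 4: error at position 4

Data: 0001 (corrected bit 4)


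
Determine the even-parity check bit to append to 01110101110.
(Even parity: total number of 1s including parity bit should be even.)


Number of 1s in data: 7
Parity bit: 1

1


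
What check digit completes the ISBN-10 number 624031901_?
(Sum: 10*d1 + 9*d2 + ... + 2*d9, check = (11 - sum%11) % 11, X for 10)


Weighted sum: 171
171 mod 11 = 6

Check digit: 5


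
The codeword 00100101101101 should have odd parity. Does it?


Number of 1s: 7

Yes, parity is correct (7 ones)


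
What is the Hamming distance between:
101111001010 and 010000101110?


XOR: 111111100100
Count of 1s: 8

8


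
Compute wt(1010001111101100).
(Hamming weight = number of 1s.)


Counting 1s in 1010001111101100

9


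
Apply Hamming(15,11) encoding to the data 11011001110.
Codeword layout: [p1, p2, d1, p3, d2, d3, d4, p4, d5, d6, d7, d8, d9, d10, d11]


Parity bits: p1=1, p2=1, p3=1, p4=0

111110101001110


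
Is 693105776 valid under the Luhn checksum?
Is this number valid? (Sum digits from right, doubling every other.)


Luhn sum = 39
39 mod 10 = 9

Invalid (Luhn sum mod 10 = 9)


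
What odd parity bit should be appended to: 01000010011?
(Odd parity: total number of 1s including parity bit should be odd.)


Number of 1s in data: 4
Parity bit: 1

1


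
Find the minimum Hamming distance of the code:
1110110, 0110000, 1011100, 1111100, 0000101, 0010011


Comparing all pairs, minimum distance: 1
Can detect 0 errors, correct 0 errors

1


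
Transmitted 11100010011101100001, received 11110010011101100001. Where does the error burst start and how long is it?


XOR: 00010000000000000000

Burst at position 3, length 1


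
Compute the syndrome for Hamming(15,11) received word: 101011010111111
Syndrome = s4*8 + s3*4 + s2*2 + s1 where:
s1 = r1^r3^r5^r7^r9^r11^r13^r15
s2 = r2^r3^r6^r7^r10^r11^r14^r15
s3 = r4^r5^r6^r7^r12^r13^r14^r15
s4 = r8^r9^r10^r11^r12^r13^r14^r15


s1=0, s2=0, s3=0, s4=1

Syndrome = 8 (error at position 8)


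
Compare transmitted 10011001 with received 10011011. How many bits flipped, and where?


XOR: 00000010

1 error(s) at position(s): 6


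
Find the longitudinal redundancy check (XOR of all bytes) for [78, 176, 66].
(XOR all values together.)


XOR chain: 78 ^ 176 ^ 66 = 188

188


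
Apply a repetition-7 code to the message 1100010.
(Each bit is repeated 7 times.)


Each bit -> 7 copies

1111111111111100000000000000000000011111110000000


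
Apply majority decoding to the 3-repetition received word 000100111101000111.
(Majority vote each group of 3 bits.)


Groups: 000, 100, 111, 101, 000, 111
Majority votes: 001101

001101


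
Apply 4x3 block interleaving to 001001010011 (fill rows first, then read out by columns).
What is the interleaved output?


Matrix:
  001
  001
  010
  011
Read columns: 000000111101

000000111101


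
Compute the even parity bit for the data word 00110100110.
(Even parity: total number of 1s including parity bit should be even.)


Number of 1s in data: 5
Parity bit: 1

1


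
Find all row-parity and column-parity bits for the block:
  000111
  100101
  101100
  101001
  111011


Row parities: 11111
Column parities: 011100

Row P: 11111, Col P: 011100, Corner: 1


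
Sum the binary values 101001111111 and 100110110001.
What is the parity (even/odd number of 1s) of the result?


101001111111 = 2687
100110110001 = 2481
Sum = 5168 = 1010000110000
1s count = 4

even parity (4 ones in 1010000110000)


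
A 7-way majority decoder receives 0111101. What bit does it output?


Ones: 5 out of 7
Threshold: 4

1 (5/7 voted 1)


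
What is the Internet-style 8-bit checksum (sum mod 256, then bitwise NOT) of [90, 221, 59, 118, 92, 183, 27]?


Sum = 790 mod 256 = 22
Complement = 233

233


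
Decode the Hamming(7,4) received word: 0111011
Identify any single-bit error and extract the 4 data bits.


Syndrome = 4: error at position 4

Data: 1011 (corrected bit 4)


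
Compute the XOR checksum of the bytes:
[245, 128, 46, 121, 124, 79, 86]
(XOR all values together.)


XOR chain: 245 ^ 128 ^ 46 ^ 121 ^ 124 ^ 79 ^ 86 = 71

71


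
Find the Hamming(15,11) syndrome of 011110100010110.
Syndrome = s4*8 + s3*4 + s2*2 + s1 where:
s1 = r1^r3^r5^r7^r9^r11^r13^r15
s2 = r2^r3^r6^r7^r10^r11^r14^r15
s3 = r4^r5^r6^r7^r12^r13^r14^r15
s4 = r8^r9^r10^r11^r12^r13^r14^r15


s1=1, s2=1, s3=1, s4=1

Syndrome = 15 (error at position 15)


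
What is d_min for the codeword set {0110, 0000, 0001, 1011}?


Comparing all pairs, minimum distance: 1
Can detect 0 errors, correct 0 errors

1


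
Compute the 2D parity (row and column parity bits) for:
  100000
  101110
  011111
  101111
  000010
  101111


Row parities: 101111
Column parities: 010011

Row P: 101111, Col P: 010011, Corner: 1


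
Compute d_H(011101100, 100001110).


XOR: 111100010
Count of 1s: 5

5


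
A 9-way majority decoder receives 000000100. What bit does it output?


Ones: 1 out of 9
Threshold: 5

0 (1/9 voted 1)


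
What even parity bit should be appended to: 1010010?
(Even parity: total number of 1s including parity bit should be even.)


Number of 1s in data: 3
Parity bit: 1

1


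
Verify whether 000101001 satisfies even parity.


Number of 1s: 3

No, parity error (3 ones)


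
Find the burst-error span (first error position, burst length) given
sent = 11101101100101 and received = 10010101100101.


XOR: 01111000000000

Burst at position 1, length 4


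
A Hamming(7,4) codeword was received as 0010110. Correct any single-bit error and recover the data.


Syndrome = 0: no error detected

Data: 1110 (no errors)


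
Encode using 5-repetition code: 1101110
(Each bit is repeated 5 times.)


Each bit -> 5 copies

11111111110000011111111111111100000


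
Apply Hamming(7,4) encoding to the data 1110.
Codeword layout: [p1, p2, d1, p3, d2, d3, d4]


Parity bits: p1=0, p2=0, p3=0

0010110


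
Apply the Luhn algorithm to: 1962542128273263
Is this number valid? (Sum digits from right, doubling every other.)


Luhn sum = 63
63 mod 10 = 3

Invalid (Luhn sum mod 10 = 3)


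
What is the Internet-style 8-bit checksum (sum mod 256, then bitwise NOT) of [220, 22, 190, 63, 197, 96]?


Sum = 788 mod 256 = 20
Complement = 235

235


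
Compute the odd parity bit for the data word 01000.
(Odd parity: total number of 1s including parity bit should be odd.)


Number of 1s in data: 1
Parity bit: 0

0


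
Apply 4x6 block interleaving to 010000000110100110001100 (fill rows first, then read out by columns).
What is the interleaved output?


Matrix:
  010000
  000110
  100110
  001100
Read columns: 001010000001011101100000

001010000001011101100000


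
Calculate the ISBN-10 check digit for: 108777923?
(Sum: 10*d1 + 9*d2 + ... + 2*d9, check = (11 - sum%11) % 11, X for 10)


Weighted sum: 248
248 mod 11 = 6

Check digit: 5


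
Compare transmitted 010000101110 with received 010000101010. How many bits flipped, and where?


XOR: 000000000100

1 error(s) at position(s): 9


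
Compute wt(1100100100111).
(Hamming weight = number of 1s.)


Counting 1s in 1100100100111

7


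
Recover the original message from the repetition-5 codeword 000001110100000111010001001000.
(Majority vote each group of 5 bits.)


Groups: 00000, 11101, 00000, 11101, 00010, 01000
Majority votes: 010100

010100


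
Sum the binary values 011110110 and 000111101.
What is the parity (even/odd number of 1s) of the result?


011110110 = 246
000111101 = 61
Sum = 307 = 100110011
1s count = 5

odd parity (5 ones in 100110011)


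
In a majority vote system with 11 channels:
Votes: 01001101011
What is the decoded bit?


Ones: 6 out of 11
Threshold: 6

1 (6/11 voted 1)


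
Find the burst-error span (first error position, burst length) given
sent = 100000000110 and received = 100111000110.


XOR: 000111000000

Burst at position 3, length 3


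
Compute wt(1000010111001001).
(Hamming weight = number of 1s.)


Counting 1s in 1000010111001001

7


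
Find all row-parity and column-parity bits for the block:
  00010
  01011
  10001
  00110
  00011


Row parities: 11000
Column parities: 11101

Row P: 11000, Col P: 11101, Corner: 0


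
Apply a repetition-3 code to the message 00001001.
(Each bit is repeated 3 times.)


Each bit -> 3 copies

000000000000111000000111


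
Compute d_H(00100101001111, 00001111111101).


XOR: 00101010110010
Count of 1s: 6

6


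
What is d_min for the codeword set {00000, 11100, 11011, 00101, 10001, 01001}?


Comparing all pairs, minimum distance: 2
Can detect 1 errors, correct 0 errors

2


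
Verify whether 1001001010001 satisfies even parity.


Number of 1s: 5

No, parity error (5 ones)


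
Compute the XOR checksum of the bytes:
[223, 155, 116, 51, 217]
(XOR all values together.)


XOR chain: 223 ^ 155 ^ 116 ^ 51 ^ 217 = 218

218


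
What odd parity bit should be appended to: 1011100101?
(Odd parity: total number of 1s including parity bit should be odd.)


Number of 1s in data: 6
Parity bit: 1

1


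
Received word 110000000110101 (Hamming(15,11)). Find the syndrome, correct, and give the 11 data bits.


Syndrome = 0: no error detected

Data: 00000110101 (no errors)


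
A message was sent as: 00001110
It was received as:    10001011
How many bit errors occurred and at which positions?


XOR: 10000101

3 error(s) at position(s): 0, 5, 7


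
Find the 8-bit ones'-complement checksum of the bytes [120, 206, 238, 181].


Sum = 745 mod 256 = 233
Complement = 22

22


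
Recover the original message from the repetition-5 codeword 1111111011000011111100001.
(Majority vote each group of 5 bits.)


Groups: 11111, 11011, 00001, 11111, 00001
Majority votes: 11010

11010


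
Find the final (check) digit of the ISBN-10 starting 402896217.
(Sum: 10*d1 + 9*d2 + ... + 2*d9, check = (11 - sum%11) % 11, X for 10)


Weighted sum: 221
221 mod 11 = 1

Check digit: X


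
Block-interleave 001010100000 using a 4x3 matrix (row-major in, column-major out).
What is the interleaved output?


Matrix:
  001
  010
  100
  000
Read columns: 001001001000

001001001000


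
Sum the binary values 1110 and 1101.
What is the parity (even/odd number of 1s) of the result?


1110 = 14
1101 = 13
Sum = 27 = 11011
1s count = 4

even parity (4 ones in 11011)


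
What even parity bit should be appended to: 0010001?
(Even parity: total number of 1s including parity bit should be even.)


Number of 1s in data: 2
Parity bit: 0

0


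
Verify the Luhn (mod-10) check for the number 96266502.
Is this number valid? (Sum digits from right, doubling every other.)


Luhn sum = 35
35 mod 10 = 5

Invalid (Luhn sum mod 10 = 5)


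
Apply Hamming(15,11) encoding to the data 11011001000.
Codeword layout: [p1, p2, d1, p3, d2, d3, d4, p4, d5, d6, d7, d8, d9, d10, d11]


Parity bits: p1=0, p2=0, p3=1, p4=0

001110101001000


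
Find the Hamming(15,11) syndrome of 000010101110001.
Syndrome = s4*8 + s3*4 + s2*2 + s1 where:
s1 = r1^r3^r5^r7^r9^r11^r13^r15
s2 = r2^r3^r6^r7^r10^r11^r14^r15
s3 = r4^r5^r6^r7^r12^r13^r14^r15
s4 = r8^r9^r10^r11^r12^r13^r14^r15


s1=1, s2=0, s3=1, s4=0

Syndrome = 5 (error at position 5)


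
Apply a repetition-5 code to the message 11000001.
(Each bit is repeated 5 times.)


Each bit -> 5 copies

1111111111000000000000000000000000011111


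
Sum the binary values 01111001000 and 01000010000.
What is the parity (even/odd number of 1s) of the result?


01111001000 = 968
01000010000 = 528
Sum = 1496 = 10111011000
1s count = 6

even parity (6 ones in 10111011000)


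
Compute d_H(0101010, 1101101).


XOR: 1000111
Count of 1s: 4

4


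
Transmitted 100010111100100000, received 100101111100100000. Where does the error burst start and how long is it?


XOR: 000111000000000000

Burst at position 3, length 3


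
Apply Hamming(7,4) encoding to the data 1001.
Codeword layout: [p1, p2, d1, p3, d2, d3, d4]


Parity bits: p1=0, p2=0, p3=1

0011001


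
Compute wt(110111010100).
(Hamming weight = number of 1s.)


Counting 1s in 110111010100

7


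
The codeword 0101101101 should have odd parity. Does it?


Number of 1s: 6

No, parity error (6 ones)


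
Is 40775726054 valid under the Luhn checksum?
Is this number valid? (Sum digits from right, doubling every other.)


Luhn sum = 36
36 mod 10 = 6

Invalid (Luhn sum mod 10 = 6)


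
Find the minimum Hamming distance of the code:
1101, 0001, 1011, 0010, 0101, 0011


Comparing all pairs, minimum distance: 1
Can detect 0 errors, correct 0 errors

1


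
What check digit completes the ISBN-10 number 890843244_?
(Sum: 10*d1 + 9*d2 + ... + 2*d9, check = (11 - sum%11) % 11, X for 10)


Weighted sum: 284
284 mod 11 = 9

Check digit: 2


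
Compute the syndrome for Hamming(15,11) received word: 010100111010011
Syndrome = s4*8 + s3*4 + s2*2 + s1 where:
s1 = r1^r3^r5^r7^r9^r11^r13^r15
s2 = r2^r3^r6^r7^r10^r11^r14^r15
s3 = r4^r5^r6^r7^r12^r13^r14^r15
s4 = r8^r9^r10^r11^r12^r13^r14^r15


s1=0, s2=1, s3=0, s4=1

Syndrome = 10 (error at position 10)


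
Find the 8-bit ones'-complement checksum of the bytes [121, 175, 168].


Sum = 464 mod 256 = 208
Complement = 47

47


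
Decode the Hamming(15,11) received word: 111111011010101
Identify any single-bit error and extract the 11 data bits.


Syndrome = 15: error at position 15

Data: 11101010100 (corrected bit 15)


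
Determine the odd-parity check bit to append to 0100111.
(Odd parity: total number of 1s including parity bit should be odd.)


Number of 1s in data: 4
Parity bit: 1

1


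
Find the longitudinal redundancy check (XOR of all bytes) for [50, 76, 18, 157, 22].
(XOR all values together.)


XOR chain: 50 ^ 76 ^ 18 ^ 157 ^ 22 = 231

231


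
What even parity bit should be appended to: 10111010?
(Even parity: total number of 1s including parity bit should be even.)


Number of 1s in data: 5
Parity bit: 1

1


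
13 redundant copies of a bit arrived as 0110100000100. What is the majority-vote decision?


Ones: 4 out of 13
Threshold: 7

0 (4/13 voted 1)


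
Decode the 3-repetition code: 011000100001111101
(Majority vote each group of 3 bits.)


Groups: 011, 000, 100, 001, 111, 101
Majority votes: 100011

100011


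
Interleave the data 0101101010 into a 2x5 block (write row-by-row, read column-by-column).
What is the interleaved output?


Matrix:
  01011
  01010
Read columns: 0011001110

0011001110


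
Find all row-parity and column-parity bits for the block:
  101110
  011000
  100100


Row parities: 000
Column parities: 010010

Row P: 000, Col P: 010010, Corner: 0


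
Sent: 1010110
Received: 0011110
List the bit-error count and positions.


XOR: 1001000

2 error(s) at position(s): 0, 3


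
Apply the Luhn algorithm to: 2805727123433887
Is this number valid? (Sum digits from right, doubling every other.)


Luhn sum = 76
76 mod 10 = 6

Invalid (Luhn sum mod 10 = 6)


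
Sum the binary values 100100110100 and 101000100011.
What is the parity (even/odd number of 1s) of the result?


100100110100 = 2356
101000100011 = 2595
Sum = 4951 = 1001101010111
1s count = 8

even parity (8 ones in 1001101010111)


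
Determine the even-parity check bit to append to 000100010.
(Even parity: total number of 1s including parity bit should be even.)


Number of 1s in data: 2
Parity bit: 0

0


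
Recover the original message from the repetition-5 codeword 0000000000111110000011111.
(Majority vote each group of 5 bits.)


Groups: 00000, 00000, 11111, 00000, 11111
Majority votes: 00101

00101


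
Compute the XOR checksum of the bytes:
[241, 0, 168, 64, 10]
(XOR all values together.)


XOR chain: 241 ^ 0 ^ 168 ^ 64 ^ 10 = 19

19


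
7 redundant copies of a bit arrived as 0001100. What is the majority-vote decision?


Ones: 2 out of 7
Threshold: 4

0 (2/7 voted 1)


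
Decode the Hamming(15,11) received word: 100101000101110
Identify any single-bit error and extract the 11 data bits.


Syndrome = 6: error at position 6

Data: 00000101110 (corrected bit 6)


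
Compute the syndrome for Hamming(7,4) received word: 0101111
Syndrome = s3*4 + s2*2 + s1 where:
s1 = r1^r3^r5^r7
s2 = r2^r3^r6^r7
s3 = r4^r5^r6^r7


s1=0, s2=1, s3=0

Syndrome = 2 (error at position 2)


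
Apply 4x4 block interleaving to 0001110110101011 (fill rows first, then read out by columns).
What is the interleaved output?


Matrix:
  0001
  1101
  1010
  1011
Read columns: 0111010000111101

0111010000111101
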